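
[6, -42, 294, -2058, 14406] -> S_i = 6*-7^i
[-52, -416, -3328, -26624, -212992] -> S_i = -52*8^i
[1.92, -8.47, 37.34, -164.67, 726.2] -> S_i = 1.92*(-4.41)^i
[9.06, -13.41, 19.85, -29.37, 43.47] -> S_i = 9.06*(-1.48)^i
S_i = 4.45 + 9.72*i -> [4.45, 14.17, 23.89, 33.61, 43.33]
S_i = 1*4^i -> [1, 4, 16, 64, 256]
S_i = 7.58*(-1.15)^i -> [7.58, -8.72, 10.02, -11.53, 13.26]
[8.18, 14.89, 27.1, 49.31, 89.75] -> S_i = 8.18*1.82^i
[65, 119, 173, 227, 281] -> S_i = 65 + 54*i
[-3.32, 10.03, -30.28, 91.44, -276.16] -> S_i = -3.32*(-3.02)^i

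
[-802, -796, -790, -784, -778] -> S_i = -802 + 6*i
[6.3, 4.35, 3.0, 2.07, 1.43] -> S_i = 6.30*0.69^i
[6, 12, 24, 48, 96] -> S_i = 6*2^i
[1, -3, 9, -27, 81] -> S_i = 1*-3^i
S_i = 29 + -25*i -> [29, 4, -21, -46, -71]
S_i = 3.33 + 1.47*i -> [3.33, 4.8, 6.27, 7.74, 9.21]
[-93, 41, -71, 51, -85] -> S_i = Random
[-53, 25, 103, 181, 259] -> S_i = -53 + 78*i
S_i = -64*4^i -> [-64, -256, -1024, -4096, -16384]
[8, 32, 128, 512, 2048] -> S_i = 8*4^i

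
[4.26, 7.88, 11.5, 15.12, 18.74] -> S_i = 4.26 + 3.62*i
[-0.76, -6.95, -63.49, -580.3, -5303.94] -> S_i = -0.76*9.14^i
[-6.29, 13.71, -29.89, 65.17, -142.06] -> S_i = -6.29*(-2.18)^i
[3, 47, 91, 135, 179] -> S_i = 3 + 44*i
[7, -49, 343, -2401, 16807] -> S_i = 7*-7^i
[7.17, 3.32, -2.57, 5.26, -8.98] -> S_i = Random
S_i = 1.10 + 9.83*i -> [1.1, 10.93, 20.76, 30.59, 40.42]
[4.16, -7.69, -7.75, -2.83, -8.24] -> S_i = Random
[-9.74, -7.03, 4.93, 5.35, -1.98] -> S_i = Random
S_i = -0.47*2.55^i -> [-0.47, -1.2, -3.06, -7.79, -19.87]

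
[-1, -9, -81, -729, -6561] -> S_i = -1*9^i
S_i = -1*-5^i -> [-1, 5, -25, 125, -625]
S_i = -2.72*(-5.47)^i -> [-2.72, 14.88, -81.38, 445.18, -2435.11]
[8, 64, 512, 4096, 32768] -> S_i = 8*8^i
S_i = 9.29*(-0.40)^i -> [9.29, -3.72, 1.49, -0.59, 0.24]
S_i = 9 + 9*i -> [9, 18, 27, 36, 45]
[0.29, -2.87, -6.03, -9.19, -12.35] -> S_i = 0.29 + -3.16*i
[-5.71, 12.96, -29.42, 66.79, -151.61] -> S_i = -5.71*(-2.27)^i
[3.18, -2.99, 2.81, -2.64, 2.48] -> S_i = 3.18*(-0.94)^i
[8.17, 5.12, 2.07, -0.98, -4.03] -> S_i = 8.17 + -3.05*i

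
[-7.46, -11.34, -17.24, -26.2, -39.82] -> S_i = -7.46*1.52^i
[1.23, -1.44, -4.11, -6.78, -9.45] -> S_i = 1.23 + -2.67*i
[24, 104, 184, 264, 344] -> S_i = 24 + 80*i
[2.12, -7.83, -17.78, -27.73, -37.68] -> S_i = 2.12 + -9.95*i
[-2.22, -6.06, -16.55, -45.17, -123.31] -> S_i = -2.22*2.73^i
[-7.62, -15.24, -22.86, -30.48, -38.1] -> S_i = -7.62 + -7.62*i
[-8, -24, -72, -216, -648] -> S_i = -8*3^i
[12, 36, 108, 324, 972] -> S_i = 12*3^i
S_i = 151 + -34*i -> [151, 117, 83, 49, 15]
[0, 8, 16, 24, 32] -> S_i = 0 + 8*i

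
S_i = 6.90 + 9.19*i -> [6.9, 16.09, 25.28, 34.47, 43.66]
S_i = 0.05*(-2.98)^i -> [0.05, -0.15, 0.44, -1.32, 3.94]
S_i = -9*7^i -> [-9, -63, -441, -3087, -21609]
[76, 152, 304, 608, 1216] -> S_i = 76*2^i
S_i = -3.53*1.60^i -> [-3.53, -5.65, -9.04, -14.46, -23.13]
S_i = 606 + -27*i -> [606, 579, 552, 525, 498]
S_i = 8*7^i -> [8, 56, 392, 2744, 19208]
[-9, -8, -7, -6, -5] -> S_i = -9 + 1*i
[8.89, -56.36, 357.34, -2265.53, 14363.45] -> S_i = 8.89*(-6.34)^i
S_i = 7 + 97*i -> [7, 104, 201, 298, 395]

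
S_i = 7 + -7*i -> [7, 0, -7, -14, -21]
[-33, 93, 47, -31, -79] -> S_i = Random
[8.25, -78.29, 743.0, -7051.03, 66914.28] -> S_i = 8.25*(-9.49)^i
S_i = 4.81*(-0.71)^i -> [4.81, -3.42, 2.42, -1.72, 1.22]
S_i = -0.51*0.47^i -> [-0.51, -0.24, -0.11, -0.05, -0.02]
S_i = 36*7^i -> [36, 252, 1764, 12348, 86436]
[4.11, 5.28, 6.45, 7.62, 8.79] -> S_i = 4.11 + 1.17*i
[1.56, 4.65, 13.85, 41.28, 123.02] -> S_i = 1.56*2.98^i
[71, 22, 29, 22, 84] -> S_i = Random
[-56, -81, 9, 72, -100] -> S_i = Random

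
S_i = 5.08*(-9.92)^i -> [5.08, -50.39, 499.9, -4959.05, 49193.8]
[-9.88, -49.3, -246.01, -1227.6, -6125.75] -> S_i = -9.88*4.99^i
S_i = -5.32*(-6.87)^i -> [-5.32, 36.55, -251.09, 1724.97, -11850.55]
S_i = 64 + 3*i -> [64, 67, 70, 73, 76]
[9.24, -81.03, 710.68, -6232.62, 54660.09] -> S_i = 9.24*(-8.77)^i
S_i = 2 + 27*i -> [2, 29, 56, 83, 110]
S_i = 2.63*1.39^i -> [2.63, 3.66, 5.08, 7.06, 9.82]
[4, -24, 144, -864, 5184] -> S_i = 4*-6^i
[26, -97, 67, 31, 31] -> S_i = Random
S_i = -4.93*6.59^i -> [-4.93, -32.49, -214.1, -1410.92, -9297.98]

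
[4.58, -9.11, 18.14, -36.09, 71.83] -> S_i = 4.58*(-1.99)^i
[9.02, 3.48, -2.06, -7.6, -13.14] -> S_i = 9.02 + -5.54*i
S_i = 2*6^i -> [2, 12, 72, 432, 2592]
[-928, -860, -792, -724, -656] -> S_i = -928 + 68*i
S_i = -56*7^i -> [-56, -392, -2744, -19208, -134456]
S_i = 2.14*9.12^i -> [2.14, 19.52, 177.99, 1623.3, 14804.48]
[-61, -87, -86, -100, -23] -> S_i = Random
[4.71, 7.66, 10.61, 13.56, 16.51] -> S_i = 4.71 + 2.95*i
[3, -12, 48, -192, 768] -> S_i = 3*-4^i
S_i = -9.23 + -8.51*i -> [-9.23, -17.74, -26.25, -34.76, -43.27]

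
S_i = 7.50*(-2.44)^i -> [7.5, -18.3, 44.65, -108.95, 265.84]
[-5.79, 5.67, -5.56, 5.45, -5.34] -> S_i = -5.79*(-0.98)^i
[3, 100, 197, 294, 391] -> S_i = 3 + 97*i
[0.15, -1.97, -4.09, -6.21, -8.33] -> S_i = 0.15 + -2.12*i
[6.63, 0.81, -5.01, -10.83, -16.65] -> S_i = 6.63 + -5.82*i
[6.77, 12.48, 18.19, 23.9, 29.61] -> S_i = 6.77 + 5.71*i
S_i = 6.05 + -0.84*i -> [6.05, 5.21, 4.37, 3.53, 2.69]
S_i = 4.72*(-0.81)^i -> [4.72, -3.82, 3.1, -2.51, 2.03]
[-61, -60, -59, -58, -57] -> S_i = -61 + 1*i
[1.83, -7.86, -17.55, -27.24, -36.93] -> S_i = 1.83 + -9.69*i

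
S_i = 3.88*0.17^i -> [3.88, 0.66, 0.11, 0.02, 0.0]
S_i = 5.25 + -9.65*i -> [5.25, -4.4, -14.05, -23.7, -33.35]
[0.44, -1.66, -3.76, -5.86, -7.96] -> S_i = 0.44 + -2.10*i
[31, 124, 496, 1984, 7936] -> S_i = 31*4^i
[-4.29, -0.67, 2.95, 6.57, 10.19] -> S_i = -4.29 + 3.62*i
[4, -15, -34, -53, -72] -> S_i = 4 + -19*i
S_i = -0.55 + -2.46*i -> [-0.55, -3.01, -5.47, -7.93, -10.39]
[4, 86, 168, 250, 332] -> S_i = 4 + 82*i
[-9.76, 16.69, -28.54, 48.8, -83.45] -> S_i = -9.76*(-1.71)^i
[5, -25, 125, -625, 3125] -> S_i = 5*-5^i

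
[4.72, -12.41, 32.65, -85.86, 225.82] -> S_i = 4.72*(-2.63)^i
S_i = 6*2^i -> [6, 12, 24, 48, 96]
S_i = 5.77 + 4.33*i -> [5.77, 10.1, 14.43, 18.76, 23.09]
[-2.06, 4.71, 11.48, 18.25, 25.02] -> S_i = -2.06 + 6.77*i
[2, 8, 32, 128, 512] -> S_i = 2*4^i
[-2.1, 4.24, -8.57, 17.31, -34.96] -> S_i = -2.10*(-2.02)^i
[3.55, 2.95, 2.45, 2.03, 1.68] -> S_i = 3.55*0.83^i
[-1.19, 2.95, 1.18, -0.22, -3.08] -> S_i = Random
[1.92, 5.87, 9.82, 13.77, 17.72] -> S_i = 1.92 + 3.95*i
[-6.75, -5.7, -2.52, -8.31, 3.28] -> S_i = Random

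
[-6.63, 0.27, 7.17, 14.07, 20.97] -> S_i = -6.63 + 6.90*i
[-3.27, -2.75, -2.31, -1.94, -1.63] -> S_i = -3.27*0.84^i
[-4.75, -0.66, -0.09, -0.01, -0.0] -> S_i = -4.75*0.14^i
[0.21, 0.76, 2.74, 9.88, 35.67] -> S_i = 0.21*3.61^i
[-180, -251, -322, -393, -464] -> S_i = -180 + -71*i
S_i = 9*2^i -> [9, 18, 36, 72, 144]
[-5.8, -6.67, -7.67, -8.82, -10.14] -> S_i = -5.80*1.15^i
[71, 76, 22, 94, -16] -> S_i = Random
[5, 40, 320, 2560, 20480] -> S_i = 5*8^i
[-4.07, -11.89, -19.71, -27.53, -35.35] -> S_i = -4.07 + -7.82*i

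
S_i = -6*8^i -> [-6, -48, -384, -3072, -24576]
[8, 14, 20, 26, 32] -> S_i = 8 + 6*i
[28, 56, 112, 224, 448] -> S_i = 28*2^i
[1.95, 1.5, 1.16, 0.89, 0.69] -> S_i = 1.95*0.77^i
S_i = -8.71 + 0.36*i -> [-8.71, -8.35, -7.99, -7.63, -7.27]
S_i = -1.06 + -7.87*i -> [-1.06, -8.93, -16.8, -24.67, -32.54]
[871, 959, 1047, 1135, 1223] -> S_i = 871 + 88*i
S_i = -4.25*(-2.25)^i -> [-4.25, 9.56, -21.52, 48.41, -108.92]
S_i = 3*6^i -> [3, 18, 108, 648, 3888]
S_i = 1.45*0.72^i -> [1.45, 1.04, 0.75, 0.54, 0.39]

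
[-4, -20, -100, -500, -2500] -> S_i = -4*5^i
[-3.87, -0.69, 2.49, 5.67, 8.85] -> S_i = -3.87 + 3.18*i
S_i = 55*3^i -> [55, 165, 495, 1485, 4455]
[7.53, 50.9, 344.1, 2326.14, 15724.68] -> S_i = 7.53*6.76^i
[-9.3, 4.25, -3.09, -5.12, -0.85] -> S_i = Random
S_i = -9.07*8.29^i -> [-9.07, -75.19, -623.33, -5167.39, -42837.63]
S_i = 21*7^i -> [21, 147, 1029, 7203, 50421]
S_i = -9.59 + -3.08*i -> [-9.59, -12.67, -15.75, -18.83, -21.91]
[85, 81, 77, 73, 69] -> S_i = 85 + -4*i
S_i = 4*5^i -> [4, 20, 100, 500, 2500]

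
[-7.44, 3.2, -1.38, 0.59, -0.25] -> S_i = -7.44*(-0.43)^i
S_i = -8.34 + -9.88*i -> [-8.34, -18.22, -28.1, -37.98, -47.86]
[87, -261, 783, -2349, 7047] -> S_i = 87*-3^i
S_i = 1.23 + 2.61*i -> [1.23, 3.84, 6.45, 9.06, 11.67]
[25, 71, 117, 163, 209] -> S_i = 25 + 46*i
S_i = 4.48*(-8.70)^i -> [4.48, -38.98, 339.09, -2950.09, 25665.81]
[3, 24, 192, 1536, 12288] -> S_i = 3*8^i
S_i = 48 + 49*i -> [48, 97, 146, 195, 244]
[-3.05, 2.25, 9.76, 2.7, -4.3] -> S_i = Random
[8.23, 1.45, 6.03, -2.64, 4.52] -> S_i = Random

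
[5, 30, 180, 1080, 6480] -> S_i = 5*6^i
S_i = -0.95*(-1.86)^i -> [-0.95, 1.77, -3.29, 6.11, -11.37]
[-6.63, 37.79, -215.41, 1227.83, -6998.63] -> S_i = -6.63*(-5.70)^i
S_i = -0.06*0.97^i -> [-0.06, -0.06, -0.06, -0.05, -0.05]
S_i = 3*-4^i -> [3, -12, 48, -192, 768]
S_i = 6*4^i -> [6, 24, 96, 384, 1536]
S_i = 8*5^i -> [8, 40, 200, 1000, 5000]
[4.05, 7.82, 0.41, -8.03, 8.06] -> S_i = Random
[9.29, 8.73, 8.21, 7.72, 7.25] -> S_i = 9.29*0.94^i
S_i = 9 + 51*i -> [9, 60, 111, 162, 213]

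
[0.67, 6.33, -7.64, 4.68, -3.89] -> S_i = Random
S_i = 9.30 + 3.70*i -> [9.3, 13.0, 16.7, 20.4, 24.1]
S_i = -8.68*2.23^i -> [-8.68, -19.36, -43.16, -96.26, -214.65]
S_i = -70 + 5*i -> [-70, -65, -60, -55, -50]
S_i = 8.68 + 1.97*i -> [8.68, 10.65, 12.62, 14.59, 16.56]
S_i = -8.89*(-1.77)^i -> [-8.89, 15.74, -27.85, 49.3, -87.26]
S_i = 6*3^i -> [6, 18, 54, 162, 486]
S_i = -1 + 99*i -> [-1, 98, 197, 296, 395]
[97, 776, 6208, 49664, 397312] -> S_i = 97*8^i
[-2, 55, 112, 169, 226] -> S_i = -2 + 57*i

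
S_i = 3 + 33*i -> [3, 36, 69, 102, 135]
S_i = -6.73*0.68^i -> [-6.73, -4.58, -3.11, -2.12, -1.44]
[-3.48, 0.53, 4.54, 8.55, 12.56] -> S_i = -3.48 + 4.01*i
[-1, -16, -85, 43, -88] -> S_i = Random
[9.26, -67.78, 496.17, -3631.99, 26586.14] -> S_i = 9.26*(-7.32)^i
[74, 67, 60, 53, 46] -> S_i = 74 + -7*i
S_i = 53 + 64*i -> [53, 117, 181, 245, 309]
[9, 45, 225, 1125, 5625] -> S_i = 9*5^i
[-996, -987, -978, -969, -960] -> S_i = -996 + 9*i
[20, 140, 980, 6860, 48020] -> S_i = 20*7^i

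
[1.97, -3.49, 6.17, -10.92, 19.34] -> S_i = 1.97*(-1.77)^i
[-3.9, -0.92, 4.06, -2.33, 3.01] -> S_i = Random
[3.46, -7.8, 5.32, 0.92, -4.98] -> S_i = Random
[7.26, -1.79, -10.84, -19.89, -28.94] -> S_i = 7.26 + -9.05*i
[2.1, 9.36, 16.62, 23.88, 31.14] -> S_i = 2.10 + 7.26*i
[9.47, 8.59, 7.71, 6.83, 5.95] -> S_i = 9.47 + -0.88*i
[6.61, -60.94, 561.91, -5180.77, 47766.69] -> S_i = 6.61*(-9.22)^i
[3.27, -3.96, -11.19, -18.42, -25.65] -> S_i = 3.27 + -7.23*i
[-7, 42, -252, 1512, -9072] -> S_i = -7*-6^i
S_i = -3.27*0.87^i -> [-3.27, -2.84, -2.48, -2.15, -1.87]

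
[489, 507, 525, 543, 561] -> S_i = 489 + 18*i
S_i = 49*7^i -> [49, 343, 2401, 16807, 117649]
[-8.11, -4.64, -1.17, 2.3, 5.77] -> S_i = -8.11 + 3.47*i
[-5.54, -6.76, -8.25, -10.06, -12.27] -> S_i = -5.54*1.22^i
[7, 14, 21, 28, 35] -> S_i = 7 + 7*i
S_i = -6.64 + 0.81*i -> [-6.64, -5.83, -5.02, -4.21, -3.4]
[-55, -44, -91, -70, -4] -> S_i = Random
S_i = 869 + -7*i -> [869, 862, 855, 848, 841]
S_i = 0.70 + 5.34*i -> [0.7, 6.04, 11.38, 16.72, 22.06]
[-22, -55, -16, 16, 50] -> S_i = Random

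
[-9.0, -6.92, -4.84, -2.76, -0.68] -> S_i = -9.00 + 2.08*i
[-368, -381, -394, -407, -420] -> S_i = -368 + -13*i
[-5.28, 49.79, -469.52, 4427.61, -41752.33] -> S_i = -5.28*(-9.43)^i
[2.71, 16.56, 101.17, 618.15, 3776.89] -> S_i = 2.71*6.11^i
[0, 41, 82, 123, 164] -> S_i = 0 + 41*i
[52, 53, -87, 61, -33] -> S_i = Random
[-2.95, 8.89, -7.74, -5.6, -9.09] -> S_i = Random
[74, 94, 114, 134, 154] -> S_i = 74 + 20*i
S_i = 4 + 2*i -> [4, 6, 8, 10, 12]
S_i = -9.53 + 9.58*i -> [-9.53, 0.05, 9.63, 19.21, 28.79]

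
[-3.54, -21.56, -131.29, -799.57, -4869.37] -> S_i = -3.54*6.09^i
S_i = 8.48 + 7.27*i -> [8.48, 15.75, 23.02, 30.29, 37.56]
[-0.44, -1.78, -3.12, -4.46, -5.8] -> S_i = -0.44 + -1.34*i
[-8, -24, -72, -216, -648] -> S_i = -8*3^i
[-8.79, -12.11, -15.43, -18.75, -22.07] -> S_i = -8.79 + -3.32*i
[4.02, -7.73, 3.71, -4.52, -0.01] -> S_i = Random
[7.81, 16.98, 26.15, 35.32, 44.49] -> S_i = 7.81 + 9.17*i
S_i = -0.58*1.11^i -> [-0.58, -0.64, -0.71, -0.79, -0.88]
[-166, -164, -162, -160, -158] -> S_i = -166 + 2*i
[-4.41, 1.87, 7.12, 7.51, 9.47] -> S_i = Random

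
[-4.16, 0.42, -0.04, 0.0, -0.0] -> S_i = -4.16*(-0.10)^i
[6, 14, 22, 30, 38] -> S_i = 6 + 8*i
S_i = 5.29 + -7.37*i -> [5.29, -2.08, -9.45, -16.82, -24.19]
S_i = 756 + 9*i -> [756, 765, 774, 783, 792]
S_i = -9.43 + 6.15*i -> [-9.43, -3.28, 2.87, 9.02, 15.17]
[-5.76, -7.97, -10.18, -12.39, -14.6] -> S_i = -5.76 + -2.21*i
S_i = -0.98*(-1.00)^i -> [-0.98, 0.98, -0.98, 0.98, -0.98]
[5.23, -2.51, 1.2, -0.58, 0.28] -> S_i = 5.23*(-0.48)^i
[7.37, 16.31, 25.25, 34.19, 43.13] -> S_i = 7.37 + 8.94*i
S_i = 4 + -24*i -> [4, -20, -44, -68, -92]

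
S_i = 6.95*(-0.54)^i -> [6.95, -3.75, 2.03, -1.09, 0.59]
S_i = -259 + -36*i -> [-259, -295, -331, -367, -403]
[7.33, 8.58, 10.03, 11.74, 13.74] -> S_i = 7.33*1.17^i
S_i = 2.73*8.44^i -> [2.73, 23.04, 194.47, 1641.31, 13852.64]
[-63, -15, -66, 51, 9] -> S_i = Random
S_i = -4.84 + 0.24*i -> [-4.84, -4.6, -4.36, -4.12, -3.88]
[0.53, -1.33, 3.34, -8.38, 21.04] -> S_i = 0.53*(-2.51)^i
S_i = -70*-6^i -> [-70, 420, -2520, 15120, -90720]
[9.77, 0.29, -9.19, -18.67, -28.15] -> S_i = 9.77 + -9.48*i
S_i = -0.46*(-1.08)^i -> [-0.46, 0.5, -0.54, 0.58, -0.63]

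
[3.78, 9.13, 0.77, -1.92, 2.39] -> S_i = Random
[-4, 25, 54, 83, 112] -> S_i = -4 + 29*i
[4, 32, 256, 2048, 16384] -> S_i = 4*8^i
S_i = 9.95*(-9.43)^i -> [9.95, -93.83, 884.8, -8343.69, 78681.0]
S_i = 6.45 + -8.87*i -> [6.45, -2.42, -11.29, -20.16, -29.03]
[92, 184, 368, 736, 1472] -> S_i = 92*2^i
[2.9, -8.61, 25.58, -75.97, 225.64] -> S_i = 2.90*(-2.97)^i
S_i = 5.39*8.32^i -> [5.39, 44.84, 373.11, 3104.26, 25827.48]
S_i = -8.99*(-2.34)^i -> [-8.99, 21.04, -49.23, 115.19, -269.54]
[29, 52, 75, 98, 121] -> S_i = 29 + 23*i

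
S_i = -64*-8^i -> [-64, 512, -4096, 32768, -262144]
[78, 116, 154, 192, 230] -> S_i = 78 + 38*i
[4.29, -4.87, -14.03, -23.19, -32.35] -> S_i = 4.29 + -9.16*i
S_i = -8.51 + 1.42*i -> [-8.51, -7.09, -5.67, -4.25, -2.83]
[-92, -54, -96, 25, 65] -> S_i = Random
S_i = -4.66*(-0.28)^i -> [-4.66, 1.3, -0.37, 0.1, -0.03]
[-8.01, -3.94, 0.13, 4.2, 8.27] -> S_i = -8.01 + 4.07*i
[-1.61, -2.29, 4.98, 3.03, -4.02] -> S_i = Random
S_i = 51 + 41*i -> [51, 92, 133, 174, 215]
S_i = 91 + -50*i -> [91, 41, -9, -59, -109]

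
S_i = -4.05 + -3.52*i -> [-4.05, -7.57, -11.09, -14.61, -18.13]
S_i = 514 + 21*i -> [514, 535, 556, 577, 598]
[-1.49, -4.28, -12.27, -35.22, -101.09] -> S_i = -1.49*2.87^i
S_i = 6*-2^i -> [6, -12, 24, -48, 96]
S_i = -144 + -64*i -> [-144, -208, -272, -336, -400]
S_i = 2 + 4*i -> [2, 6, 10, 14, 18]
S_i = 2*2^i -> [2, 4, 8, 16, 32]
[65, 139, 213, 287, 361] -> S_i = 65 + 74*i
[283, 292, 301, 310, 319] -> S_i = 283 + 9*i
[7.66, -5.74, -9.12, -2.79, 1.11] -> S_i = Random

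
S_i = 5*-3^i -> [5, -15, 45, -135, 405]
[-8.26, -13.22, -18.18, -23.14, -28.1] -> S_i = -8.26 + -4.96*i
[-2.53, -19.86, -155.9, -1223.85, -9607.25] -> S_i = -2.53*7.85^i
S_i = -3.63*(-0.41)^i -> [-3.63, 1.49, -0.61, 0.25, -0.1]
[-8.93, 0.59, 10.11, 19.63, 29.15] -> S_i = -8.93 + 9.52*i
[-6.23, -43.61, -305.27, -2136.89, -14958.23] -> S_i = -6.23*7.00^i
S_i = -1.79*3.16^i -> [-1.79, -5.66, -17.87, -56.48, -178.48]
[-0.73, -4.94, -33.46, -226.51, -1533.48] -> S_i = -0.73*6.77^i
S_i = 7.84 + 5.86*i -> [7.84, 13.7, 19.56, 25.42, 31.28]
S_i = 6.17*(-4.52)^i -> [6.17, -27.89, 126.06, -569.77, 2575.37]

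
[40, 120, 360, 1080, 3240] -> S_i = 40*3^i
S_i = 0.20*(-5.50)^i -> [0.2, -1.1, 6.05, -33.28, 183.01]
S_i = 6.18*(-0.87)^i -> [6.18, -5.38, 4.68, -4.07, 3.54]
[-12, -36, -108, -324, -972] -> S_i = -12*3^i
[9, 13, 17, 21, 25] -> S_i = 9 + 4*i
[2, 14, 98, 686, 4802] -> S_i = 2*7^i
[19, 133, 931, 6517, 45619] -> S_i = 19*7^i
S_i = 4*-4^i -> [4, -16, 64, -256, 1024]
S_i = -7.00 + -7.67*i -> [-7.0, -14.67, -22.34, -30.01, -37.68]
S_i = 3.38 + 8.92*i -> [3.38, 12.3, 21.22, 30.14, 39.06]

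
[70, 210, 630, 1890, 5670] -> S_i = 70*3^i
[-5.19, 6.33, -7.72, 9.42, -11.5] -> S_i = -5.19*(-1.22)^i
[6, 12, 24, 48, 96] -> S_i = 6*2^i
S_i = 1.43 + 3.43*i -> [1.43, 4.86, 8.29, 11.72, 15.15]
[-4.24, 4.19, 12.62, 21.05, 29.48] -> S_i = -4.24 + 8.43*i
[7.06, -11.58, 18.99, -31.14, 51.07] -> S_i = 7.06*(-1.64)^i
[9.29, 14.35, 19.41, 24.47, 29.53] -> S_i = 9.29 + 5.06*i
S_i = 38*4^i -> [38, 152, 608, 2432, 9728]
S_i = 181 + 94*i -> [181, 275, 369, 463, 557]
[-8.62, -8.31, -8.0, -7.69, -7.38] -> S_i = -8.62 + 0.31*i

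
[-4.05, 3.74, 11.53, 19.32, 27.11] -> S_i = -4.05 + 7.79*i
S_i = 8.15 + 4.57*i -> [8.15, 12.72, 17.29, 21.86, 26.43]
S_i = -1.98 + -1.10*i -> [-1.98, -3.08, -4.18, -5.28, -6.38]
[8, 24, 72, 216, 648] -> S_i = 8*3^i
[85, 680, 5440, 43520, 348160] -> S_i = 85*8^i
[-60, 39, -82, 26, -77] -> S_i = Random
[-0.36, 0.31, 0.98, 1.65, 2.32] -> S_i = -0.36 + 0.67*i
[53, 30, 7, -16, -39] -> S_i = 53 + -23*i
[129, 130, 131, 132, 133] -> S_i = 129 + 1*i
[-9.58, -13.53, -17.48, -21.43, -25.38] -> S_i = -9.58 + -3.95*i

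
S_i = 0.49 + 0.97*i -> [0.49, 1.46, 2.43, 3.4, 4.37]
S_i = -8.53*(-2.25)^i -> [-8.53, 19.19, -43.18, 97.16, -218.61]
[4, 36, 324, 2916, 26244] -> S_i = 4*9^i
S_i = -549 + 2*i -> [-549, -547, -545, -543, -541]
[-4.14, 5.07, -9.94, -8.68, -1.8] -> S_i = Random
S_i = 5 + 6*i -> [5, 11, 17, 23, 29]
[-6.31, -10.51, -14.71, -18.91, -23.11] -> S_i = -6.31 + -4.20*i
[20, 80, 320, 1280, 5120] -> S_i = 20*4^i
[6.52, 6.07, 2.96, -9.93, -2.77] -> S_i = Random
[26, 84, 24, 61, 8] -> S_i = Random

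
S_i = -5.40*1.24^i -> [-5.4, -6.7, -8.3, -10.3, -12.77]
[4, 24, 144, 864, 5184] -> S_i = 4*6^i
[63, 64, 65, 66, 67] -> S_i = 63 + 1*i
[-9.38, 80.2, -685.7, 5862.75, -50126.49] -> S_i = -9.38*(-8.55)^i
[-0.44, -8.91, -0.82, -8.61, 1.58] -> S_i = Random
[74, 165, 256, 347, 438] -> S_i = 74 + 91*i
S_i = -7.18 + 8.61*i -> [-7.18, 1.43, 10.04, 18.65, 27.26]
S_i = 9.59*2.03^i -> [9.59, 19.47, 39.52, 80.22, 162.86]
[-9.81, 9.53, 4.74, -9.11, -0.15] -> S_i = Random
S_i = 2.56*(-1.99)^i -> [2.56, -5.09, 10.14, -20.17, 40.15]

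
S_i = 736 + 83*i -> [736, 819, 902, 985, 1068]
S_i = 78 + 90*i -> [78, 168, 258, 348, 438]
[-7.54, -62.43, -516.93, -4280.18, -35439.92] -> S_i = -7.54*8.28^i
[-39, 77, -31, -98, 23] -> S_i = Random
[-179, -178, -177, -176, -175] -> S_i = -179 + 1*i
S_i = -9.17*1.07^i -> [-9.17, -9.81, -10.5, -11.23, -12.02]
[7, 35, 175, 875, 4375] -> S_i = 7*5^i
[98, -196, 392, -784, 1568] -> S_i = 98*-2^i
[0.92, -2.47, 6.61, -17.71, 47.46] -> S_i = 0.92*(-2.68)^i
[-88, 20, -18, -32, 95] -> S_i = Random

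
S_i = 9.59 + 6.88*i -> [9.59, 16.47, 23.35, 30.23, 37.11]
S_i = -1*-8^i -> [-1, 8, -64, 512, -4096]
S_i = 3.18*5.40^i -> [3.18, 17.17, 92.73, 500.74, 2703.97]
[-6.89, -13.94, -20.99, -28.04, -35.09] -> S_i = -6.89 + -7.05*i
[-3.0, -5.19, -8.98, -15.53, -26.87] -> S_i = -3.00*1.73^i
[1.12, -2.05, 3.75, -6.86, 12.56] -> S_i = 1.12*(-1.83)^i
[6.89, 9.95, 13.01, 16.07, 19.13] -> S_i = 6.89 + 3.06*i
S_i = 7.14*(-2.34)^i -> [7.14, -16.71, 39.1, -91.48, 214.07]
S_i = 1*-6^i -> [1, -6, 36, -216, 1296]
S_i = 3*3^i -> [3, 9, 27, 81, 243]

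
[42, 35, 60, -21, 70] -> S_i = Random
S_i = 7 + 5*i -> [7, 12, 17, 22, 27]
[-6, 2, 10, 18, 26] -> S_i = -6 + 8*i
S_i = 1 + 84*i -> [1, 85, 169, 253, 337]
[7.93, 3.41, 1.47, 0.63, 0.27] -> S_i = 7.93*0.43^i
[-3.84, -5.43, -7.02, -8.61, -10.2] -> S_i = -3.84 + -1.59*i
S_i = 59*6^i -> [59, 354, 2124, 12744, 76464]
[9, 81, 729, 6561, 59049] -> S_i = 9*9^i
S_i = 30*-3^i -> [30, -90, 270, -810, 2430]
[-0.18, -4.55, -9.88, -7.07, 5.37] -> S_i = Random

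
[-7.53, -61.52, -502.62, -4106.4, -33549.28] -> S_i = -7.53*8.17^i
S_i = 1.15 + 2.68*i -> [1.15, 3.83, 6.51, 9.19, 11.87]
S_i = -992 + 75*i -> [-992, -917, -842, -767, -692]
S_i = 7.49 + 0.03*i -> [7.49, 7.52, 7.55, 7.58, 7.61]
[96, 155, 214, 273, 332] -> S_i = 96 + 59*i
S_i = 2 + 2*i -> [2, 4, 6, 8, 10]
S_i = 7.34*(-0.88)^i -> [7.34, -6.46, 5.68, -5.0, 4.4]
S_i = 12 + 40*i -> [12, 52, 92, 132, 172]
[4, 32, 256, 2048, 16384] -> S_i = 4*8^i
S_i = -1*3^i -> [-1, -3, -9, -27, -81]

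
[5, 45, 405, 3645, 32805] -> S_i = 5*9^i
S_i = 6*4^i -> [6, 24, 96, 384, 1536]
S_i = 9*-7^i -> [9, -63, 441, -3087, 21609]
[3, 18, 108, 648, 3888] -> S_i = 3*6^i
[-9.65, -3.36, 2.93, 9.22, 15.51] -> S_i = -9.65 + 6.29*i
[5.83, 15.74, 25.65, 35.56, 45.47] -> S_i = 5.83 + 9.91*i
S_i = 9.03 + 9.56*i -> [9.03, 18.59, 28.15, 37.71, 47.27]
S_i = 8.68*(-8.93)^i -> [8.68, -77.51, 692.19, -6181.22, 55198.28]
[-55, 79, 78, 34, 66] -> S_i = Random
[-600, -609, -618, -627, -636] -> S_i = -600 + -9*i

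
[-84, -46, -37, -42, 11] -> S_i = Random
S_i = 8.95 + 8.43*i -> [8.95, 17.38, 25.81, 34.24, 42.67]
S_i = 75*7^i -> [75, 525, 3675, 25725, 180075]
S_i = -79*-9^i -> [-79, 711, -6399, 57591, -518319]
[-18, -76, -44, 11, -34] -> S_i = Random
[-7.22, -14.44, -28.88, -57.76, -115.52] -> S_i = -7.22*2.00^i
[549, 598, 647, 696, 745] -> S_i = 549 + 49*i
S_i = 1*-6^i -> [1, -6, 36, -216, 1296]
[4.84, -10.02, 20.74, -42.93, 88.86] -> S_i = 4.84*(-2.07)^i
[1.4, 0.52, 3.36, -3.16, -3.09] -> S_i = Random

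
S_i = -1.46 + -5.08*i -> [-1.46, -6.54, -11.62, -16.7, -21.78]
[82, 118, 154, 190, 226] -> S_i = 82 + 36*i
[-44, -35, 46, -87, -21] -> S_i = Random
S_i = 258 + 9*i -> [258, 267, 276, 285, 294]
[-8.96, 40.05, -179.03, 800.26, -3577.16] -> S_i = -8.96*(-4.47)^i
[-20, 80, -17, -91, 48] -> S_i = Random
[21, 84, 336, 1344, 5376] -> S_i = 21*4^i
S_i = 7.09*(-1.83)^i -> [7.09, -12.97, 23.74, -43.45, 79.52]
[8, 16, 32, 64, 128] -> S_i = 8*2^i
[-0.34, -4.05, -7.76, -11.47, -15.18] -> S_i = -0.34 + -3.71*i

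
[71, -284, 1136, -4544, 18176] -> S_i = 71*-4^i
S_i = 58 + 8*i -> [58, 66, 74, 82, 90]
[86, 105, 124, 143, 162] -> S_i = 86 + 19*i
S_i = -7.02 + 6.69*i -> [-7.02, -0.33, 6.36, 13.05, 19.74]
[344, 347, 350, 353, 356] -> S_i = 344 + 3*i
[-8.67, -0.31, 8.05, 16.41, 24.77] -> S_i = -8.67 + 8.36*i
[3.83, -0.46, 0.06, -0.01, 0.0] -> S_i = 3.83*(-0.12)^i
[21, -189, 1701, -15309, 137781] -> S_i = 21*-9^i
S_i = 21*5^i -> [21, 105, 525, 2625, 13125]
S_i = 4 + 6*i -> [4, 10, 16, 22, 28]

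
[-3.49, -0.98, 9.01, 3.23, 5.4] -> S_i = Random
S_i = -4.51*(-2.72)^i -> [-4.51, 12.27, -33.37, 90.76, -246.86]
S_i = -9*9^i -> [-9, -81, -729, -6561, -59049]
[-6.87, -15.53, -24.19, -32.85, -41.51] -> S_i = -6.87 + -8.66*i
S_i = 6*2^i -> [6, 12, 24, 48, 96]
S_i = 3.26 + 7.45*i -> [3.26, 10.71, 18.16, 25.61, 33.06]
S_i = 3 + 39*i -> [3, 42, 81, 120, 159]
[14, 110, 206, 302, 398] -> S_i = 14 + 96*i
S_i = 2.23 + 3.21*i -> [2.23, 5.44, 8.65, 11.86, 15.07]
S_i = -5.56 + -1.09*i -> [-5.56, -6.65, -7.74, -8.83, -9.92]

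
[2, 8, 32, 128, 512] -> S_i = 2*4^i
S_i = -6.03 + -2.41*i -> [-6.03, -8.44, -10.85, -13.26, -15.67]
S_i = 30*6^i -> [30, 180, 1080, 6480, 38880]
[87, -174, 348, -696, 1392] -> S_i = 87*-2^i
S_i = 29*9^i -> [29, 261, 2349, 21141, 190269]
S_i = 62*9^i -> [62, 558, 5022, 45198, 406782]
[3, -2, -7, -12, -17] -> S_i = 3 + -5*i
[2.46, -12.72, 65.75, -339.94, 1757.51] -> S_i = 2.46*(-5.17)^i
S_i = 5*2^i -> [5, 10, 20, 40, 80]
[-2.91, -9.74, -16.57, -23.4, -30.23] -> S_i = -2.91 + -6.83*i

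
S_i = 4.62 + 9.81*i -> [4.62, 14.43, 24.24, 34.05, 43.86]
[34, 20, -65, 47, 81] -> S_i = Random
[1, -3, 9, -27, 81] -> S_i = 1*-3^i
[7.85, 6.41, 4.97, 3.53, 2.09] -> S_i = 7.85 + -1.44*i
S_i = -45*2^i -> [-45, -90, -180, -360, -720]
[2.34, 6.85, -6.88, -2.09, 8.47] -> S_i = Random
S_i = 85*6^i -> [85, 510, 3060, 18360, 110160]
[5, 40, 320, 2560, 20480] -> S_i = 5*8^i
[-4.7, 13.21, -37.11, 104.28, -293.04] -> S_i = -4.70*(-2.81)^i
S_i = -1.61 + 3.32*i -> [-1.61, 1.71, 5.03, 8.35, 11.67]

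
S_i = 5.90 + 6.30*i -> [5.9, 12.2, 18.5, 24.8, 31.1]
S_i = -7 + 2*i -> [-7, -5, -3, -1, 1]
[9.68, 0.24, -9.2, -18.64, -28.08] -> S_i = 9.68 + -9.44*i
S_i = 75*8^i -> [75, 600, 4800, 38400, 307200]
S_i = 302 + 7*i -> [302, 309, 316, 323, 330]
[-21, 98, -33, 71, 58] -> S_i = Random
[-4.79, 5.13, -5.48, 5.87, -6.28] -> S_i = -4.79*(-1.07)^i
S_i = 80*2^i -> [80, 160, 320, 640, 1280]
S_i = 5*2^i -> [5, 10, 20, 40, 80]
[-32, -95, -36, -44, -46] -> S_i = Random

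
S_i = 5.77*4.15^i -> [5.77, 23.95, 99.37, 412.4, 1711.47]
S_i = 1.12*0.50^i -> [1.12, 0.56, 0.28, 0.14, 0.07]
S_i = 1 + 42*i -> [1, 43, 85, 127, 169]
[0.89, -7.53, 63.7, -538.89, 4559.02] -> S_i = 0.89*(-8.46)^i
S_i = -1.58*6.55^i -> [-1.58, -10.35, -67.79, -444.0, -2908.19]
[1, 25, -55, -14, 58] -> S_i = Random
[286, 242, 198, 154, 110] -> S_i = 286 + -44*i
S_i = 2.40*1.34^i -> [2.4, 3.22, 4.31, 5.77, 7.74]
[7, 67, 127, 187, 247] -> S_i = 7 + 60*i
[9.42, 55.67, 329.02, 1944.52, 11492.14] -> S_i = 9.42*5.91^i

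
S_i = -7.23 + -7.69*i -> [-7.23, -14.92, -22.61, -30.3, -37.99]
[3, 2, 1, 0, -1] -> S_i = 3 + -1*i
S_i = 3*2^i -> [3, 6, 12, 24, 48]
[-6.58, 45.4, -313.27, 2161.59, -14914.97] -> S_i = -6.58*(-6.90)^i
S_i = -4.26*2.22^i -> [-4.26, -9.46, -20.99, -46.61, -103.47]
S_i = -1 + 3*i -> [-1, 2, 5, 8, 11]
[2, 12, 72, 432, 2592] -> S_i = 2*6^i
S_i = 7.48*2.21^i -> [7.48, 16.53, 36.53, 80.74, 178.43]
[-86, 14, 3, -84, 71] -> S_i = Random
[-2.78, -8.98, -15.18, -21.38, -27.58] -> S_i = -2.78 + -6.20*i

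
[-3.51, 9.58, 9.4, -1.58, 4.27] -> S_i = Random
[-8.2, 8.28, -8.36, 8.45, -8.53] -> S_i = -8.20*(-1.01)^i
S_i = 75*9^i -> [75, 675, 6075, 54675, 492075]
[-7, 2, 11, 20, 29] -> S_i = -7 + 9*i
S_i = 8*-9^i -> [8, -72, 648, -5832, 52488]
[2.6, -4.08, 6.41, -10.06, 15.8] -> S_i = 2.60*(-1.57)^i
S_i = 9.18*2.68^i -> [9.18, 24.6, 65.93, 176.7, 473.57]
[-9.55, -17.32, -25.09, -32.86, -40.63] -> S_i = -9.55 + -7.77*i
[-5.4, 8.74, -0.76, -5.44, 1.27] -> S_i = Random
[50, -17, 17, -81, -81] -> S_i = Random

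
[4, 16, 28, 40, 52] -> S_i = 4 + 12*i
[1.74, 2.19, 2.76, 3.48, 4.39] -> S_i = 1.74*1.26^i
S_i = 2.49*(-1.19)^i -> [2.49, -2.96, 3.53, -4.2, 4.99]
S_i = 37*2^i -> [37, 74, 148, 296, 592]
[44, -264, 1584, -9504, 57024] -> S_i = 44*-6^i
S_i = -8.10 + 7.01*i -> [-8.1, -1.09, 5.92, 12.93, 19.94]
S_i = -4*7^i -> [-4, -28, -196, -1372, -9604]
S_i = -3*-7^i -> [-3, 21, -147, 1029, -7203]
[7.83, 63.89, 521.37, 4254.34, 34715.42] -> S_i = 7.83*8.16^i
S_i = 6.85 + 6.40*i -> [6.85, 13.25, 19.65, 26.05, 32.45]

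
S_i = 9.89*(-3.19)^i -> [9.89, -31.55, 100.64, -321.05, 1024.14]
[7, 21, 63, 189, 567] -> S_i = 7*3^i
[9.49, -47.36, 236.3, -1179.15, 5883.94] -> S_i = 9.49*(-4.99)^i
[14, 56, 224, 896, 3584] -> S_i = 14*4^i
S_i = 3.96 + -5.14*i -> [3.96, -1.18, -6.32, -11.46, -16.6]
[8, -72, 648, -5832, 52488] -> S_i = 8*-9^i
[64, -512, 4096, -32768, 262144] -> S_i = 64*-8^i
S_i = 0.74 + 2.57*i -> [0.74, 3.31, 5.88, 8.45, 11.02]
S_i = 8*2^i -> [8, 16, 32, 64, 128]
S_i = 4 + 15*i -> [4, 19, 34, 49, 64]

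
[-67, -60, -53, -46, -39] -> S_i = -67 + 7*i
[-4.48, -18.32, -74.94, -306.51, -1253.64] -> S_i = -4.48*4.09^i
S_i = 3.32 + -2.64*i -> [3.32, 0.68, -1.96, -4.6, -7.24]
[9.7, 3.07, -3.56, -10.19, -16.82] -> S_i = 9.70 + -6.63*i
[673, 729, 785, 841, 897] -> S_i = 673 + 56*i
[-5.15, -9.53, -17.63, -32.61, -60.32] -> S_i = -5.15*1.85^i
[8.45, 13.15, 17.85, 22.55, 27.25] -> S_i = 8.45 + 4.70*i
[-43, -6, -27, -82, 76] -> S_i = Random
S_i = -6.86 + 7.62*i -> [-6.86, 0.76, 8.38, 16.0, 23.62]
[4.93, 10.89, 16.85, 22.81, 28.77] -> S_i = 4.93 + 5.96*i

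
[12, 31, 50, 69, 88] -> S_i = 12 + 19*i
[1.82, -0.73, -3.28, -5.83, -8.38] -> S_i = 1.82 + -2.55*i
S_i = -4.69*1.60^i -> [-4.69, -7.5, -12.01, -19.21, -30.74]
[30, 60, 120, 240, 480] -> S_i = 30*2^i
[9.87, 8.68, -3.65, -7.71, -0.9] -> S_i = Random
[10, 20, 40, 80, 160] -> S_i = 10*2^i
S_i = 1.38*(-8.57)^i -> [1.38, -11.83, 101.35, -868.6, 7443.93]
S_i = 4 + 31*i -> [4, 35, 66, 97, 128]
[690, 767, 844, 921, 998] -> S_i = 690 + 77*i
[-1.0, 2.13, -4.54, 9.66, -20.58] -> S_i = -1.00*(-2.13)^i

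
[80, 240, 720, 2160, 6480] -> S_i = 80*3^i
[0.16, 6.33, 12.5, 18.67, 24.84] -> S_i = 0.16 + 6.17*i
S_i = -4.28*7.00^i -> [-4.28, -29.96, -209.72, -1468.04, -10276.28]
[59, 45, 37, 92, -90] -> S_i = Random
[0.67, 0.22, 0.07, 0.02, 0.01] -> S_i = 0.67*0.33^i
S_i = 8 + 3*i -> [8, 11, 14, 17, 20]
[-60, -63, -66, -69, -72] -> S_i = -60 + -3*i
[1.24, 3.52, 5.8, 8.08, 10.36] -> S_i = 1.24 + 2.28*i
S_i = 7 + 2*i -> [7, 9, 11, 13, 15]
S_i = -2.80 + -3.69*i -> [-2.8, -6.49, -10.18, -13.87, -17.56]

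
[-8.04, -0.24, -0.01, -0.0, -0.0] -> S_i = -8.04*0.03^i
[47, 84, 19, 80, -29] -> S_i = Random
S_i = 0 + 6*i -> [0, 6, 12, 18, 24]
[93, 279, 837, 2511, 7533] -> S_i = 93*3^i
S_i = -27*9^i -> [-27, -243, -2187, -19683, -177147]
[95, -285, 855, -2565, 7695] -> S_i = 95*-3^i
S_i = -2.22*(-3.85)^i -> [-2.22, 8.55, -32.91, 126.69, -487.75]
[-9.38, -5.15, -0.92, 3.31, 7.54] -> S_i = -9.38 + 4.23*i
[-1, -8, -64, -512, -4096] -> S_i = -1*8^i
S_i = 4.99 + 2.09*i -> [4.99, 7.08, 9.17, 11.26, 13.35]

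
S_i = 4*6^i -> [4, 24, 144, 864, 5184]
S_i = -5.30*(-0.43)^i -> [-5.3, 2.28, -0.98, 0.42, -0.18]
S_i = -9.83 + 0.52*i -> [-9.83, -9.31, -8.79, -8.27, -7.75]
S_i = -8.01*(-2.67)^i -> [-8.01, 21.39, -57.1, 152.46, -407.08]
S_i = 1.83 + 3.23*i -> [1.83, 5.06, 8.29, 11.52, 14.75]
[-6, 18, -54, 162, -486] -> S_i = -6*-3^i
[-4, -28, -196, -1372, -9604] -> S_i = -4*7^i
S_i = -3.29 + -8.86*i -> [-3.29, -12.15, -21.01, -29.87, -38.73]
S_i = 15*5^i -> [15, 75, 375, 1875, 9375]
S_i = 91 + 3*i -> [91, 94, 97, 100, 103]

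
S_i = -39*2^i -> [-39, -78, -156, -312, -624]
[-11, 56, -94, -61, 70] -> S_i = Random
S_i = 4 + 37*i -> [4, 41, 78, 115, 152]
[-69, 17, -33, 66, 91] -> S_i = Random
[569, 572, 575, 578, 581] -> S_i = 569 + 3*i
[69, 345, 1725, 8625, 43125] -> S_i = 69*5^i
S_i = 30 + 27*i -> [30, 57, 84, 111, 138]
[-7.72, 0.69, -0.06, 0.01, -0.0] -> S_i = -7.72*(-0.09)^i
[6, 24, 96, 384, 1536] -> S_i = 6*4^i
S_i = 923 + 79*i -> [923, 1002, 1081, 1160, 1239]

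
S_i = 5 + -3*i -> [5, 2, -1, -4, -7]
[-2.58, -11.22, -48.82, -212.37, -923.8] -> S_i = -2.58*4.35^i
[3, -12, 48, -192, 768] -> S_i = 3*-4^i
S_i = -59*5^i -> [-59, -295, -1475, -7375, -36875]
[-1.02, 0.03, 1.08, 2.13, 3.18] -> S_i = -1.02 + 1.05*i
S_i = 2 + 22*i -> [2, 24, 46, 68, 90]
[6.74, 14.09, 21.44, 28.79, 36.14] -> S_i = 6.74 + 7.35*i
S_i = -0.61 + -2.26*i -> [-0.61, -2.87, -5.13, -7.39, -9.65]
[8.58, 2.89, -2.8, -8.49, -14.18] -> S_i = 8.58 + -5.69*i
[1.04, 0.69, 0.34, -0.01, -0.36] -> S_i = 1.04 + -0.35*i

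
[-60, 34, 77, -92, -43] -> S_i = Random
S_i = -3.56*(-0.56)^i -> [-3.56, 1.99, -1.12, 0.63, -0.35]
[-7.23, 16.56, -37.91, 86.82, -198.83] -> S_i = -7.23*(-2.29)^i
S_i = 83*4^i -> [83, 332, 1328, 5312, 21248]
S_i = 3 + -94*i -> [3, -91, -185, -279, -373]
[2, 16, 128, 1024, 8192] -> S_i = 2*8^i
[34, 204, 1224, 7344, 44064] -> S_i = 34*6^i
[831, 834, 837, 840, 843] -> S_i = 831 + 3*i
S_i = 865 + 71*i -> [865, 936, 1007, 1078, 1149]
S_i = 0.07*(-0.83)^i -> [0.07, -0.06, 0.05, -0.04, 0.03]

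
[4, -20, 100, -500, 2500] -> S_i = 4*-5^i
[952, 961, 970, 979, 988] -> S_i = 952 + 9*i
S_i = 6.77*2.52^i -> [6.77, 17.06, 42.99, 108.34, 273.02]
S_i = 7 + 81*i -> [7, 88, 169, 250, 331]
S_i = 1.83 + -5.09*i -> [1.83, -3.26, -8.35, -13.44, -18.53]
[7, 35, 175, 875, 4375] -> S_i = 7*5^i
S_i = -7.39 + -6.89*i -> [-7.39, -14.28, -21.17, -28.06, -34.95]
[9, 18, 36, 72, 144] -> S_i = 9*2^i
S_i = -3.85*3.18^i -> [-3.85, -12.24, -38.93, -123.81, -393.7]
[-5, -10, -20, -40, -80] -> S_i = -5*2^i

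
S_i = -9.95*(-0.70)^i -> [-9.95, 6.96, -4.88, 3.41, -2.39]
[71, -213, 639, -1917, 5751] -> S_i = 71*-3^i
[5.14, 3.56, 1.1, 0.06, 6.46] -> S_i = Random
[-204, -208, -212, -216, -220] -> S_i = -204 + -4*i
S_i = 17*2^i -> [17, 34, 68, 136, 272]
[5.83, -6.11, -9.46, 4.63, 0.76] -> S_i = Random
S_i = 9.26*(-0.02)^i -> [9.26, -0.19, 0.0, -0.0, 0.0]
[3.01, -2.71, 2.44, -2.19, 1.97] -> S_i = 3.01*(-0.90)^i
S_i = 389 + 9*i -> [389, 398, 407, 416, 425]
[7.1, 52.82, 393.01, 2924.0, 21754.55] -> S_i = 7.10*7.44^i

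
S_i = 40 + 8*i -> [40, 48, 56, 64, 72]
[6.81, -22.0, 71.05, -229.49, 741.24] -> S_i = 6.81*(-3.23)^i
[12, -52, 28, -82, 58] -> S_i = Random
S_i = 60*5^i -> [60, 300, 1500, 7500, 37500]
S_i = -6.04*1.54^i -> [-6.04, -9.3, -14.32, -22.06, -33.97]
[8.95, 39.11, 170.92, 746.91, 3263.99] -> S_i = 8.95*4.37^i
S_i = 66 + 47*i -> [66, 113, 160, 207, 254]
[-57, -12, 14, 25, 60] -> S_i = Random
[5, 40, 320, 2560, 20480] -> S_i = 5*8^i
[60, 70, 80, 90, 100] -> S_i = 60 + 10*i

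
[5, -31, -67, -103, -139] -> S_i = 5 + -36*i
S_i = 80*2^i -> [80, 160, 320, 640, 1280]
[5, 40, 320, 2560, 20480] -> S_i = 5*8^i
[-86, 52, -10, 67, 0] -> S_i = Random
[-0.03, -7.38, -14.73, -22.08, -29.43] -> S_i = -0.03 + -7.35*i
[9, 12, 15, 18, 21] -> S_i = 9 + 3*i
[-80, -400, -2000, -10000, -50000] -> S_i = -80*5^i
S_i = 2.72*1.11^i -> [2.72, 3.02, 3.35, 3.72, 4.13]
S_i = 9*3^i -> [9, 27, 81, 243, 729]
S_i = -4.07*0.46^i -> [-4.07, -1.87, -0.86, -0.4, -0.18]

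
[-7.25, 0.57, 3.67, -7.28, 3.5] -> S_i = Random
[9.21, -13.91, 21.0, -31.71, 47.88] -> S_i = 9.21*(-1.51)^i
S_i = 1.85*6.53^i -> [1.85, 12.08, 78.89, 515.12, 3363.76]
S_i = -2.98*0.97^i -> [-2.98, -2.89, -2.8, -2.72, -2.64]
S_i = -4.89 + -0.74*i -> [-4.89, -5.63, -6.37, -7.11, -7.85]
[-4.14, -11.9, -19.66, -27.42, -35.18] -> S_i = -4.14 + -7.76*i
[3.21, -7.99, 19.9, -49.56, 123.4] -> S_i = 3.21*(-2.49)^i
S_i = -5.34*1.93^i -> [-5.34, -10.31, -19.89, -38.39, -74.09]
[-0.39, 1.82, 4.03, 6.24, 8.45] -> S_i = -0.39 + 2.21*i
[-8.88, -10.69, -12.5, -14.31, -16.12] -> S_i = -8.88 + -1.81*i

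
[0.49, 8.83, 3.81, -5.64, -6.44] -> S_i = Random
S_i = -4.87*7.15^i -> [-4.87, -34.82, -248.97, -1780.11, -12727.79]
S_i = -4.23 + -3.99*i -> [-4.23, -8.22, -12.21, -16.2, -20.19]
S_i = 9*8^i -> [9, 72, 576, 4608, 36864]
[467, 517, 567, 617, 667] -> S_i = 467 + 50*i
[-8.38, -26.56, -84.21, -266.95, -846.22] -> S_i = -8.38*3.17^i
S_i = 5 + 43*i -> [5, 48, 91, 134, 177]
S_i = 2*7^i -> [2, 14, 98, 686, 4802]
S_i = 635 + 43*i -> [635, 678, 721, 764, 807]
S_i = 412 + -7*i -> [412, 405, 398, 391, 384]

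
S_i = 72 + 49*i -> [72, 121, 170, 219, 268]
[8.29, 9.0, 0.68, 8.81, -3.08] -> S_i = Random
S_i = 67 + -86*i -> [67, -19, -105, -191, -277]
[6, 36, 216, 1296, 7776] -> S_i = 6*6^i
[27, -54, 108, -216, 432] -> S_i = 27*-2^i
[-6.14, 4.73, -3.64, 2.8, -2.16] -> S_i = -6.14*(-0.77)^i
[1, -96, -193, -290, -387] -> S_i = 1 + -97*i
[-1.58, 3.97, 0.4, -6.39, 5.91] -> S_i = Random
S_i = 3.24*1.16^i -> [3.24, 3.76, 4.36, 5.06, 5.87]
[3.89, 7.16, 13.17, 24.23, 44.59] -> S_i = 3.89*1.84^i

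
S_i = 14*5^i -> [14, 70, 350, 1750, 8750]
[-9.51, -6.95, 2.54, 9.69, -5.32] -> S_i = Random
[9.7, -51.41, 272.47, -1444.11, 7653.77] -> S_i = 9.70*(-5.30)^i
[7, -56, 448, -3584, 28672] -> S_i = 7*-8^i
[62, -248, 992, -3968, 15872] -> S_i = 62*-4^i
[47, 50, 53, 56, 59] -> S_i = 47 + 3*i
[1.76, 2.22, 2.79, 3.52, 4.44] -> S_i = 1.76*1.26^i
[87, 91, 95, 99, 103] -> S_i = 87 + 4*i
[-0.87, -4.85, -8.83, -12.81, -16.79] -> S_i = -0.87 + -3.98*i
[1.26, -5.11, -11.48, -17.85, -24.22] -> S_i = 1.26 + -6.37*i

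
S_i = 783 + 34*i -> [783, 817, 851, 885, 919]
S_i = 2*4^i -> [2, 8, 32, 128, 512]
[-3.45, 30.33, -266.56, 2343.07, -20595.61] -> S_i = -3.45*(-8.79)^i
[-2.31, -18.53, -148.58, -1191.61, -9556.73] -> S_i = -2.31*8.02^i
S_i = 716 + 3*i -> [716, 719, 722, 725, 728]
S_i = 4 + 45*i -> [4, 49, 94, 139, 184]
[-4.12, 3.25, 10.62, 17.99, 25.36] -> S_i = -4.12 + 7.37*i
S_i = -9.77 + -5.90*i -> [-9.77, -15.67, -21.57, -27.47, -33.37]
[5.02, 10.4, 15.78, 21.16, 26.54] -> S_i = 5.02 + 5.38*i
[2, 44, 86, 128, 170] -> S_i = 2 + 42*i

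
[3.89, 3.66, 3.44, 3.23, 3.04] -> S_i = 3.89*0.94^i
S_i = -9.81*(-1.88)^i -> [-9.81, 18.44, -34.67, 65.18, -122.55]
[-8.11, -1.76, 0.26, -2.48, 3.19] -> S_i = Random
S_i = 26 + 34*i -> [26, 60, 94, 128, 162]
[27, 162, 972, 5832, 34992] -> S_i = 27*6^i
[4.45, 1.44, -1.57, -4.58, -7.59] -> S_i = 4.45 + -3.01*i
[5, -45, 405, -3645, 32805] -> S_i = 5*-9^i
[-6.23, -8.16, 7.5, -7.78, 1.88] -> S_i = Random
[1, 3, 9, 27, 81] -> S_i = 1*3^i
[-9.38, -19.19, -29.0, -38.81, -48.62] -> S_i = -9.38 + -9.81*i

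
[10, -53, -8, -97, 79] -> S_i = Random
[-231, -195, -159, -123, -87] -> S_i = -231 + 36*i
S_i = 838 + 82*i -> [838, 920, 1002, 1084, 1166]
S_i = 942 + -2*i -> [942, 940, 938, 936, 934]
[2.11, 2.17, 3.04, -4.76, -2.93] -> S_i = Random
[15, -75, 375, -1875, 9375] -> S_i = 15*-5^i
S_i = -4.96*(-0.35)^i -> [-4.96, 1.74, -0.61, 0.21, -0.07]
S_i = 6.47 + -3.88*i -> [6.47, 2.59, -1.29, -5.17, -9.05]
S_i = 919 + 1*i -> [919, 920, 921, 922, 923]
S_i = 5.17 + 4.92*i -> [5.17, 10.09, 15.01, 19.93, 24.85]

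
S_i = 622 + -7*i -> [622, 615, 608, 601, 594]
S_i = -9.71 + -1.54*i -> [-9.71, -11.25, -12.79, -14.33, -15.87]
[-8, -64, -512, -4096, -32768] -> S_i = -8*8^i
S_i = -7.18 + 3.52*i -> [-7.18, -3.66, -0.14, 3.38, 6.9]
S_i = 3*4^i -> [3, 12, 48, 192, 768]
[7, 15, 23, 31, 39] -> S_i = 7 + 8*i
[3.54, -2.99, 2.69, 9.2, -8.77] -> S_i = Random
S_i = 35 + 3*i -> [35, 38, 41, 44, 47]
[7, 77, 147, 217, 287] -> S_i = 7 + 70*i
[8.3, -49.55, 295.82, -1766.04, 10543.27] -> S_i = 8.30*(-5.97)^i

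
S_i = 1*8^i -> [1, 8, 64, 512, 4096]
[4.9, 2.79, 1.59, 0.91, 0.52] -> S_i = 4.90*0.57^i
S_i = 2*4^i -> [2, 8, 32, 128, 512]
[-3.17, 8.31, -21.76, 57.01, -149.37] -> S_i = -3.17*(-2.62)^i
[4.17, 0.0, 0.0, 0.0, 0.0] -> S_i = 4.17*0.00^i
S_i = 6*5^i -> [6, 30, 150, 750, 3750]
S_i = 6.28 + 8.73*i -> [6.28, 15.01, 23.74, 32.47, 41.2]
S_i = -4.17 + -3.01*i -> [-4.17, -7.18, -10.19, -13.2, -16.21]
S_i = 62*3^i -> [62, 186, 558, 1674, 5022]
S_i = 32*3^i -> [32, 96, 288, 864, 2592]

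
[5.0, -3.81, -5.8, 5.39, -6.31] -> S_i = Random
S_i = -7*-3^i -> [-7, 21, -63, 189, -567]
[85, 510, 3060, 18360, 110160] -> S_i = 85*6^i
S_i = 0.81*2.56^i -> [0.81, 2.07, 5.31, 13.59, 34.79]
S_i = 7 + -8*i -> [7, -1, -9, -17, -25]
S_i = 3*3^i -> [3, 9, 27, 81, 243]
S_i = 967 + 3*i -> [967, 970, 973, 976, 979]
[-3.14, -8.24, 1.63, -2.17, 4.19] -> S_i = Random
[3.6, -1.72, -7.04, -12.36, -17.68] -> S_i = 3.60 + -5.32*i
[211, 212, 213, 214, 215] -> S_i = 211 + 1*i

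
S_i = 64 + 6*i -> [64, 70, 76, 82, 88]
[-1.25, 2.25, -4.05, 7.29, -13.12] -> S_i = -1.25*(-1.80)^i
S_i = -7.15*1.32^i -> [-7.15, -9.44, -12.46, -16.44, -21.71]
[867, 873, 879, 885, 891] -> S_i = 867 + 6*i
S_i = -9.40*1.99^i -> [-9.4, -18.71, -37.22, -74.08, -147.41]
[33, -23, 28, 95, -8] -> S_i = Random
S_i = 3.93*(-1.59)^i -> [3.93, -6.25, 9.94, -15.8, 25.12]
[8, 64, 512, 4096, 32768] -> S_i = 8*8^i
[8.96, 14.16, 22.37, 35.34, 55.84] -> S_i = 8.96*1.58^i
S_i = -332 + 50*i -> [-332, -282, -232, -182, -132]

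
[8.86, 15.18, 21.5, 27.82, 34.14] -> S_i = 8.86 + 6.32*i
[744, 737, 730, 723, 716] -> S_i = 744 + -7*i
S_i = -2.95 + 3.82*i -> [-2.95, 0.87, 4.69, 8.51, 12.33]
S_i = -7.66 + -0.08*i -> [-7.66, -7.74, -7.82, -7.9, -7.98]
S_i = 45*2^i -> [45, 90, 180, 360, 720]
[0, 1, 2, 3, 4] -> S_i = 0 + 1*i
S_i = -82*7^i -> [-82, -574, -4018, -28126, -196882]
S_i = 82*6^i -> [82, 492, 2952, 17712, 106272]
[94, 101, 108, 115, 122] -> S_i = 94 + 7*i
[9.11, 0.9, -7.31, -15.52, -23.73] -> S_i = 9.11 + -8.21*i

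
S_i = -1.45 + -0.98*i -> [-1.45, -2.43, -3.41, -4.39, -5.37]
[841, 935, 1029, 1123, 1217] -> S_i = 841 + 94*i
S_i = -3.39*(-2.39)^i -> [-3.39, 8.1, -19.36, 46.28, -110.61]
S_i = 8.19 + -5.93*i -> [8.19, 2.26, -3.67, -9.6, -15.53]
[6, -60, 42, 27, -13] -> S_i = Random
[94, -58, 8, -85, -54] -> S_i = Random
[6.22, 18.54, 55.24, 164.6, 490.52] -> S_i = 6.22*2.98^i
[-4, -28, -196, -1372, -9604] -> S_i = -4*7^i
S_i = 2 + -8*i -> [2, -6, -14, -22, -30]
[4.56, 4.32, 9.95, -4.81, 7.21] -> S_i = Random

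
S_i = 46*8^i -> [46, 368, 2944, 23552, 188416]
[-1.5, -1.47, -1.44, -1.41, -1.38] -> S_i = -1.50*0.98^i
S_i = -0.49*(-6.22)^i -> [-0.49, 3.05, -18.96, 117.91, -733.43]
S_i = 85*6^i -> [85, 510, 3060, 18360, 110160]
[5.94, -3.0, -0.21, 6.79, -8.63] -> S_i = Random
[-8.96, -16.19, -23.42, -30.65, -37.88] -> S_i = -8.96 + -7.23*i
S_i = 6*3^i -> [6, 18, 54, 162, 486]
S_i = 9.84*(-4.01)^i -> [9.84, -39.46, 158.23, -634.5, 2544.33]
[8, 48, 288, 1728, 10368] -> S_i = 8*6^i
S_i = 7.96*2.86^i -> [7.96, 22.77, 65.11, 186.21, 532.57]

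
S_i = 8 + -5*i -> [8, 3, -2, -7, -12]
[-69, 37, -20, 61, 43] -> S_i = Random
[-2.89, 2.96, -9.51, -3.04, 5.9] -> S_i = Random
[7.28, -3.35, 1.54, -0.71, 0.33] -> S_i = 7.28*(-0.46)^i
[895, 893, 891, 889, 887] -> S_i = 895 + -2*i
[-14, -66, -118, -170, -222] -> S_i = -14 + -52*i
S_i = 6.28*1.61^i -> [6.28, 10.11, 16.28, 26.21, 42.2]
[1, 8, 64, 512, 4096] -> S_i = 1*8^i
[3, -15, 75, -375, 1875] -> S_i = 3*-5^i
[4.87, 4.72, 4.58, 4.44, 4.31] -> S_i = 4.87*0.97^i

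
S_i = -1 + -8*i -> [-1, -9, -17, -25, -33]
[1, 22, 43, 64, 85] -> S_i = 1 + 21*i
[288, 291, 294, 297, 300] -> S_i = 288 + 3*i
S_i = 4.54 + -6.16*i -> [4.54, -1.62, -7.78, -13.94, -20.1]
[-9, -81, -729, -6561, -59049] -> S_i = -9*9^i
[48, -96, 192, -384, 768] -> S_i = 48*-2^i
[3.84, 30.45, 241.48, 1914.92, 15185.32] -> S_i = 3.84*7.93^i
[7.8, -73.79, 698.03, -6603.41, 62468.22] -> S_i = 7.80*(-9.46)^i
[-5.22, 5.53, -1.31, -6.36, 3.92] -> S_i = Random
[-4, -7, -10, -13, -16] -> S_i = -4 + -3*i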